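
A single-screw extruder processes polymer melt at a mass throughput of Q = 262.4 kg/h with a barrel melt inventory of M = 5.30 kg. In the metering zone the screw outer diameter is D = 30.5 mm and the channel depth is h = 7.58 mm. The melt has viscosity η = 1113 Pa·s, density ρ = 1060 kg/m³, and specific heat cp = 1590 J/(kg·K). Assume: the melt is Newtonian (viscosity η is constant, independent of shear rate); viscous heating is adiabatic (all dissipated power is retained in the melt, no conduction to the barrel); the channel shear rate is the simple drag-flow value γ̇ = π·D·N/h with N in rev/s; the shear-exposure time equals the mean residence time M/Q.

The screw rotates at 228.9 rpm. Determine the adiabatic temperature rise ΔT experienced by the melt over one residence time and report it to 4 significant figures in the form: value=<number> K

value=111.7 K

Q_s = Q / 3600 = 262.4 / 3600 = 0.0728889 kg/s
t_res = M / Q_s = 5.30 ÷ 0.0728889 = 72.7134 s
Convert to SI: D = 0.0305 m, h = 0.00758 m, N = 228.9/60 = 3.815 rev/s
Shear rate: γ̇ = πDN/h = π·0.0305·3.815/0.00758 = 48.2253 s⁻¹
Adiabatic rise: ΔT = η γ̇² t_res / (ρ cp) = 1113·(48.2253)²·72.7134 / (1060·1590) = 111.675 K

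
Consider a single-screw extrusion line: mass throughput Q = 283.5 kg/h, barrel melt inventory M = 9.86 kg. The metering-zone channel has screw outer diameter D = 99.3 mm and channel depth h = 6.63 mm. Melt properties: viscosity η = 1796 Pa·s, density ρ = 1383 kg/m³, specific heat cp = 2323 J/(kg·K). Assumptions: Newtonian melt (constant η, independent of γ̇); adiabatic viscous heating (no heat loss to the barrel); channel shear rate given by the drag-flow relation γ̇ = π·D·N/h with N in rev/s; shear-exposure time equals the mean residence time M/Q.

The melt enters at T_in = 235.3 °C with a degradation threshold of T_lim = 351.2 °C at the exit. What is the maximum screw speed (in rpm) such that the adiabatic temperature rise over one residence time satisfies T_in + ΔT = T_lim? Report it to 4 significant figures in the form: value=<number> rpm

Convert throughput: Q = 283.5 kg/h = 283.5/3600 = 0.07875 kg/s
Mean residence time: t_res = M/Q_s = 9.86 kg / 0.07875 kg/s = 125.206 s
Convert to metres: D = 0.0993 m, h = 0.00663 m
Allowable rise: ΔT_a = T_lim − T_in = 351.2 − 235.3 = 115.9 K
γ̇_max² = ΔT_a·ρ·cp/(η·t_res) = 115.9·1383·2323/(1796·125.206) = 1655.85 s⁻²
Take the square root: γ̇_max = √(1655.85) = 40.6922 s⁻¹
N_max = γ̇_max h / (πD) = 40.6922·0.00663/(π·0.0993) = 0.86482 rev/s → ×60 = 51.8892 rpm

value=51.89 rpm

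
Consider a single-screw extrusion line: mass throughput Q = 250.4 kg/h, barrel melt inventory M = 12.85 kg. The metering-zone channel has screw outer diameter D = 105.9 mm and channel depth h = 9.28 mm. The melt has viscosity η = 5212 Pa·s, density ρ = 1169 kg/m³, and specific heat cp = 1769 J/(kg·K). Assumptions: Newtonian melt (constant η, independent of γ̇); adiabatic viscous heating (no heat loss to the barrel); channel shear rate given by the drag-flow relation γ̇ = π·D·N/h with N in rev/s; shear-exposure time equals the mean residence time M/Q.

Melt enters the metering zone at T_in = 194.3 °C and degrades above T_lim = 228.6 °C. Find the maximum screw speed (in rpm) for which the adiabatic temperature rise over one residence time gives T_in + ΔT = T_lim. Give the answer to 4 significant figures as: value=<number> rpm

value=14.36 rpm

Q_s = Q / 3600 = 250.4 / 3600 = 0.0695556 kg/s
Mean residence time: t_res = M/Q_s = 12.85 kg / 0.0695556 kg/s = 184.744 s
Convert to metres: D = 0.1059 m, h = 0.00928 m
ΔT_a = T_lim − T_in = 228.6 °C − 194.3 °C = 34.3 K
γ̇_max² = ΔT_a·ρ·cp/(η·t_res) = 34.3·1169·1769/(5212·184.744) = 73.6649 s⁻²
Take the square root: γ̇_max = √(73.6649) = 8.58283 s⁻¹
N_max = γ̇_max h / (πD) = 8.58283·0.00928/(π·0.1059) = 0.239405 rev/s → ×60 = 14.3643 rpm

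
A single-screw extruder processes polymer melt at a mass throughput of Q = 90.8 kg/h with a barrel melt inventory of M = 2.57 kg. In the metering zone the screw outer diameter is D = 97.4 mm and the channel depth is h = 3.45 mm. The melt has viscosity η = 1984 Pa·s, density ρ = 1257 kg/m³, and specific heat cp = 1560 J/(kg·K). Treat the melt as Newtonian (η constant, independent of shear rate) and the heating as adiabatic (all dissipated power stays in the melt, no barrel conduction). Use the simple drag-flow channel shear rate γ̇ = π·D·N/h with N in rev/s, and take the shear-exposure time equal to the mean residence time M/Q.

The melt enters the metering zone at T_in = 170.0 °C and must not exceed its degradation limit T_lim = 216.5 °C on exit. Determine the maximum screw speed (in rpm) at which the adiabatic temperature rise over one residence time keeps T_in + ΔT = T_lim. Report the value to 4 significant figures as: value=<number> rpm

Throughput in SI: Q_s = 90.8 kg/h ÷ 3600 s/h = 0.0252222 kg/s
Mean residence time: t_res = M/Q_s = 2.57 kg / 0.0252222 kg/s = 101.894 s
D = 97.4 mm = 0.0974 m;  h = 3.45 mm = 0.00345 m
Allowable rise: ΔT_a = T_lim − T_in = 216.5 − 170.0 = 46.5 K
γ̇_max² = ΔT_a·ρ·cp/(η·t_res) = 46.5·1257·1560/(1984·101.894) = 451.047 s⁻²
Take the square root: γ̇_max = √(451.047) = 21.2379 s⁻¹
N_max = γ̇_max·h / (π·D) = 21.2379 · 0.00345 / (π · 0.0974) = 0.239453 rev/s = 14.3672 rpm

value=14.37 rpm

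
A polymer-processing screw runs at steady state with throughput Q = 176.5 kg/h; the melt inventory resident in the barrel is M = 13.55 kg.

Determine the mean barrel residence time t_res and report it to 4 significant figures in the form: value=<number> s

Q_s = Q / 3600 = 176.5 / 3600 = 0.0490278 kg/s
t_res = M / Q_s = 13.55 ÷ 0.0490278 = 276.374 s

value=276.4 s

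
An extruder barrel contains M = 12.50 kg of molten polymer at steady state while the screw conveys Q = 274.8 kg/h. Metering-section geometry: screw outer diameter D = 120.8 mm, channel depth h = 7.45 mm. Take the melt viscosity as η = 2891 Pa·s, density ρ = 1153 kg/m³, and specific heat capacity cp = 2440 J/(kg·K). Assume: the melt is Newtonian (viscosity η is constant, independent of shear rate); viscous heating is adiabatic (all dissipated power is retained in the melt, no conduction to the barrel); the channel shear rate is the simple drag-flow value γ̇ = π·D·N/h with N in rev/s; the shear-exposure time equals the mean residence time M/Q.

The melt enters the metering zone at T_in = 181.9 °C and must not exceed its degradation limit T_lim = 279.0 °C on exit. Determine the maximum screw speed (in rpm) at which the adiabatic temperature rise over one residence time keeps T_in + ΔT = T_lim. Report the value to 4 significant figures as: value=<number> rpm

value=28.29 rpm

Throughput in SI: Q_s = 274.8 kg/h ÷ 3600 s/h = 0.0763333 kg/s
Mean residence time: t_res = M/Q_s = 12.50 kg / 0.0763333 kg/s = 163.755 s
Convert to metres: D = 0.1208 m, h = 0.00745 m
ΔT_a = T_lim − T_in = 279.0 °C − 181.9 °C = 97.1 K
γ̇_max² = ΔT_a·ρ·cp/(η·t_res) = 97.1·1153·2440/(2891·163.755) = 577.025 s⁻²
Take the square root: γ̇_max = √(577.025) = 24.0213 s⁻¹
Solve γ̇ = πDN/h for N: N_max = γ̇_max·h/(π·D) = 24.0213 × 0.00745 / (π × 0.1208) = 0.47156 rev/s = 28.2936 rpm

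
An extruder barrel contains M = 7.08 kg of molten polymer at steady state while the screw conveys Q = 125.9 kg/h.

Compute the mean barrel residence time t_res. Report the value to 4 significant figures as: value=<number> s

value=202.4 s

Convert throughput: Q = 125.9 kg/h = 125.9/3600 = 0.0349722 kg/s
Mean residence time: t_res = M/Q_s = 7.08 kg / 0.0349722 kg/s = 202.446 s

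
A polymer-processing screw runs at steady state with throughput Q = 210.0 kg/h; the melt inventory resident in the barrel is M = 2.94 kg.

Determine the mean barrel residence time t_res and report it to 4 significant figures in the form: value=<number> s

Convert throughput: Q = 210.0 kg/h = 210.0/3600 = 0.0583333 kg/s
t_res = M / Q_s = 2.94 ÷ 0.0583333 = 50.4 s

value=50.40 s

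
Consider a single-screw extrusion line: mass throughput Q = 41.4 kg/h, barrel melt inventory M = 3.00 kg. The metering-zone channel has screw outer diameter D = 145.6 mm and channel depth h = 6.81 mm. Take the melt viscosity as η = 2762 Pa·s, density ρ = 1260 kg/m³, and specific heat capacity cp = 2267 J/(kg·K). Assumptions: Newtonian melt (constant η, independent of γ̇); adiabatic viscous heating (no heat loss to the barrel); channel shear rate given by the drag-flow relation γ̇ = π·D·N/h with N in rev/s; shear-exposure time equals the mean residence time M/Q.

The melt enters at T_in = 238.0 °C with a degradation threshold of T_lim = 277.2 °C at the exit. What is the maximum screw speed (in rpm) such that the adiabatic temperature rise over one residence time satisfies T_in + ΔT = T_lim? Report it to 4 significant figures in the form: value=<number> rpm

value=11.14 rpm

Throughput in SI: Q_s = 41.4 kg/h ÷ 3600 s/h = 0.0115 kg/s
Mean residence time: t_res = M/Q_s = 3.00 kg / 0.0115 kg/s = 260.87 s
Convert to metres: D = 0.1456 m, h = 0.00681 m
ΔT_a = T_lim − T_in = 277.2 − 238.0 = 39.2 K
Invert ΔT = ηγ̇²t_res/(ρcp) for γ̇: γ̇_max² = ΔT_a ρ cp / (η t_res) = 39.2·1260·2267 / (2762·260.87) = 155.404 s⁻²
Take the square root: γ̇_max = √(155.404) = 12.4661 s⁻¹
N_max = γ̇_max·h / (π·D) = 12.4661 · 0.00681 / (π · 0.1456) = 0.185595 rev/s = 11.1357 rpm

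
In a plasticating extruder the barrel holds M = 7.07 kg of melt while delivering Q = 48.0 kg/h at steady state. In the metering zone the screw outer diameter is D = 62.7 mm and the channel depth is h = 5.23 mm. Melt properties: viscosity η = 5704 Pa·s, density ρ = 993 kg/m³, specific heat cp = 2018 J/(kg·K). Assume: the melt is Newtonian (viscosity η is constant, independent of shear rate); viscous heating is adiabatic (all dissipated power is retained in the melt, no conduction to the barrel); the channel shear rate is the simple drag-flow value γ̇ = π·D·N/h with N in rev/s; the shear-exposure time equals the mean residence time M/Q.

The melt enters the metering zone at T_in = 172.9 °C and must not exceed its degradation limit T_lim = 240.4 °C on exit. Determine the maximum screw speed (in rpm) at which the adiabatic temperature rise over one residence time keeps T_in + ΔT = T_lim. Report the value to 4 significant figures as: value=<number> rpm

value=10.65 rpm

Throughput in SI: Q_s = 48.0 kg/h ÷ 3600 s/h = 0.0133333 kg/s
t_res = M / Q_s = 7.07 / 0.0133333 = 530.25 s
D = 62.7 mm = 0.0627 m;  h = 5.23 mm = 0.00523 m
ΔT_a = T_lim − T_in = 240.4 °C − 172.9 °C = 67.5 K
γ̇_max² = ΔT_a·ρ·cp/(η·t_res) = 67.5·993·2018/(5704·530.25) = 44.7213 s⁻²
γ̇_max = sqrt(44.7213) = 6.6874 s⁻¹
N_max = γ̇_max·h / (π·D) = 6.6874 · 0.00523 / (π · 0.0627) = 0.177558 rev/s = 10.6535 rpm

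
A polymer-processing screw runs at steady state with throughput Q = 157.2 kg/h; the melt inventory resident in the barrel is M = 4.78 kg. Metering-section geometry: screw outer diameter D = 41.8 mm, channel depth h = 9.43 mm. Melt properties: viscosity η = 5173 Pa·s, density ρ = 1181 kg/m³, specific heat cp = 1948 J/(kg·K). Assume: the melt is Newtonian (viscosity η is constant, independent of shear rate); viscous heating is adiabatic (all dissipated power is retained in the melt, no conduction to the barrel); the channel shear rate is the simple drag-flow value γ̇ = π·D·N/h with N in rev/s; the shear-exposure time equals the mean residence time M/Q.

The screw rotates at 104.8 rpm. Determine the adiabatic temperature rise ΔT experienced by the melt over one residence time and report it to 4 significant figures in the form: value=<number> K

value=145.6 K

Q_s = Q / 3600 = 157.2 / 3600 = 0.0436667 kg/s
Mean residence time: t_res = M/Q_s = 4.78 kg / 0.0436667 kg/s = 109.466 s
Convert to SI: D = 0.0418 m, h = 0.00943 m, N = 104.8/60 = 1.74667 rev/s
Shear rate: γ̇ = πDN/h = π·0.0418·1.74667/0.00943 = 24.3234 s⁻¹
ΔT = η·γ̇²·t_res/(ρ·cp) = [5173 × 24.3234² × 109.466] / [1181 × 1948] = 145.623 K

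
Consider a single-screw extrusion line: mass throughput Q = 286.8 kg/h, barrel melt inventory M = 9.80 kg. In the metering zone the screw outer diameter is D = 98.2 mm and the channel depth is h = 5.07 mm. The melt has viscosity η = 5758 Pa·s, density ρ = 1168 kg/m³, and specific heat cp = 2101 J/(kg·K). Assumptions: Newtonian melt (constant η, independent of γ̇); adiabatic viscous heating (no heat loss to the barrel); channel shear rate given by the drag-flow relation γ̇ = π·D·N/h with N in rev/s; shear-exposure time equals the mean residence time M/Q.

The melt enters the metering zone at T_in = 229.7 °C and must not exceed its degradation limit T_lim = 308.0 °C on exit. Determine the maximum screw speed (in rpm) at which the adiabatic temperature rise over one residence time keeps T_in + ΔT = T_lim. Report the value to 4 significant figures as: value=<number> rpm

Q_s = Q / 3600 = 286.8 / 3600 = 0.0796667 kg/s
Mean residence time: t_res = M/Q_s = 9.80 kg / 0.0796667 kg/s = 123.013 s
D = 98.2 mm = 0.0982 m;  h = 5.07 mm = 0.00507 m
ΔT_a = T_lim − T_in = 308.0 − 229.7 = 78.3 K
Invert ΔT = ηγ̇²t_res/(ρcp) for γ̇: γ̇_max² = ΔT_a ρ cp / (η t_res) = 78.3·1168·2101 / (5758·123.013) = 271.275 s⁻²
γ̇_max = √271.275 = 16.4704 s⁻¹
N_max = γ̇_max·h / (π·D) = 16.4704 · 0.00507 / (π · 0.0982) = 0.270677 rev/s = 16.2406 rpm

value=16.24 rpm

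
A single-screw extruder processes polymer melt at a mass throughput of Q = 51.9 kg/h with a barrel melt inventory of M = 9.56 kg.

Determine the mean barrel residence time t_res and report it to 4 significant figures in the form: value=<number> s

value=663.1 s

Throughput in SI: Q_s = 51.9 kg/h ÷ 3600 s/h = 0.0144167 kg/s
Mean residence time: t_res = M/Q_s = 9.56 kg / 0.0144167 kg/s = 663.121 s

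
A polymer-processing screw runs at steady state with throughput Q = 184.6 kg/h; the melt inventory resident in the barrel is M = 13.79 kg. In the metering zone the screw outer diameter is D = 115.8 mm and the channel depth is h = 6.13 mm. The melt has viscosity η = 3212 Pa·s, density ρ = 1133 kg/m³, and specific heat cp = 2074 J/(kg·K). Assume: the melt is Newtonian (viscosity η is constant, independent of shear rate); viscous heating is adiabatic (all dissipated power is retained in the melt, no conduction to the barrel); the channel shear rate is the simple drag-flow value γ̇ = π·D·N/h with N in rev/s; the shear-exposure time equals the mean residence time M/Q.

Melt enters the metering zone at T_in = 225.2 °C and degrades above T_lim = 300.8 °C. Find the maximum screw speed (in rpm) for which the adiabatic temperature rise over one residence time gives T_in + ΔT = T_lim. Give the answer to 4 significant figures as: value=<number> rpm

value=14.50 rpm

Q_s = Q / 3600 = 184.6 / 3600 = 0.0512778 kg/s
t_res = M / Q_s = 13.79 / 0.0512778 = 268.927 s
Convert to metres: D = 0.1158 m, h = 0.00613 m
ΔT_a = T_lim − T_in = 300.8 − 225.2 = 75.6 K
Invert ΔT = ηγ̇²t_res/(ρcp) for γ̇: γ̇_max² = ΔT_a ρ cp / (η t_res) = 75.6·1133·2074 / (3212·268.927) = 205.66 s⁻²
γ̇_max = √205.66 = 14.3409 s⁻¹
N_max = γ̇_max h / (πD) = 14.3409·0.00613/(π·0.1158) = 0.241645 rev/s → ×60 = 14.4987 rpm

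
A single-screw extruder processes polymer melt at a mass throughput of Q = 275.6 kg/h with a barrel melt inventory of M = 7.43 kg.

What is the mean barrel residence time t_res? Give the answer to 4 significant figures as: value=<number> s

value=97.05 s

Convert throughput: Q = 275.6 kg/h = 275.6/3600 = 0.0765556 kg/s
t_res = M / Q_s = 7.43 / 0.0765556 = 97.0537 s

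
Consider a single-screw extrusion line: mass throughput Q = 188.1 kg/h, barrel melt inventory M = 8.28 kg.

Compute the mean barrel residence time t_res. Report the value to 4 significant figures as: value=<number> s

value=158.5 s

Throughput in SI: Q_s = 188.1 kg/h ÷ 3600 s/h = 0.05225 kg/s
Mean residence time: t_res = M/Q_s = 8.28 kg / 0.05225 kg/s = 158.469 s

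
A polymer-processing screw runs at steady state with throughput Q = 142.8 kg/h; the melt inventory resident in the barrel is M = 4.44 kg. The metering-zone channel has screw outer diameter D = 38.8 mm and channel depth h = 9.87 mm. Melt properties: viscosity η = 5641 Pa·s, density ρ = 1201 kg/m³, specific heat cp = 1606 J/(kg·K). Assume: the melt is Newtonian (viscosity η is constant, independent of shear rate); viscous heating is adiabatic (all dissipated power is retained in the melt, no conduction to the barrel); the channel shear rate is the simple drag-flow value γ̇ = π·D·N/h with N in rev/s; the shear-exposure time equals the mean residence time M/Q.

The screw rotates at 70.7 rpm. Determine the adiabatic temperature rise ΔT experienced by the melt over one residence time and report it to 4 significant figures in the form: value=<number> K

value=69.33 K

Convert throughput: Q = 142.8 kg/h = 142.8/3600 = 0.0396667 kg/s
t_res = M / Q_s = 4.44 ÷ 0.0396667 = 111.933 s
Geometry in metres: D = 38.8 mm → 0.0388 m, h = 9.87 mm → 0.00987 m; screw speed N = 70.7 rpm = 1.17833 rev/s
γ̇ = π·D·N / h = π · 0.0388 · 1.17833 / 0.00987 = 14.5523 s⁻¹
ΔT = η·γ̇²·t_res / (ρ·cp) = 5641 · (14.5523)² · 111.933 / (1201 · 1606) = 69.325 K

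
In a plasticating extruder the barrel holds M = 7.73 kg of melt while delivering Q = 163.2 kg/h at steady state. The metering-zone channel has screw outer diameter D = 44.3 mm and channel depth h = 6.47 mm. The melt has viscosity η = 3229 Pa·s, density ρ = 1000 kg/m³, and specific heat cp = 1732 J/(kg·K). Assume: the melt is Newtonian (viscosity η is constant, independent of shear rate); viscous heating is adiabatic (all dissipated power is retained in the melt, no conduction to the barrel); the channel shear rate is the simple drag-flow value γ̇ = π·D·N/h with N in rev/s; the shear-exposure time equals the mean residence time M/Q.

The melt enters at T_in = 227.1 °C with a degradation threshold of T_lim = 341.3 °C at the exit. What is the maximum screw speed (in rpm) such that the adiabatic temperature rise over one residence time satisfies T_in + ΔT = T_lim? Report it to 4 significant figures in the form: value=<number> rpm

Throughput in SI: Q_s = 163.2 kg/h ÷ 3600 s/h = 0.0453333 kg/s
t_res = M / Q_s = 7.73 / 0.0453333 = 170.515 s
D = 44.3 mm = 0.0443 m;  h = 6.47 mm = 0.00647 m
Allowable rise: ΔT_a = T_lim − T_in = 341.3 − 227.1 = 114.2 K
γ̇_max² = ΔT_a·ρ·cp/(η·t_res) = 114.2·1000·1732/(3229·170.515) = 359.24 s⁻²
γ̇_max = √359.24 = 18.9536 s⁻¹
Solve γ̇ = πDN/h for N: N_max = γ̇_max·h/(π·D) = 18.9536 × 0.00647 / (π × 0.0443) = 0.881136 rev/s = 52.8681 rpm

value=52.87 rpm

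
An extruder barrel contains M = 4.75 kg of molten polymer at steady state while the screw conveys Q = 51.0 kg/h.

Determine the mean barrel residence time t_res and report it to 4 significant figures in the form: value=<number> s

Q_s = Q / 3600 = 51.0 / 3600 = 0.0141667 kg/s
Mean residence time: t_res = M/Q_s = 4.75 kg / 0.0141667 kg/s = 335.294 s

value=335.3 s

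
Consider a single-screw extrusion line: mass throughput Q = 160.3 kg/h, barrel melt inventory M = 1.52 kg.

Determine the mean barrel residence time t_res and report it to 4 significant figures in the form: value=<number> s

Throughput in SI: Q_s = 160.3 kg/h ÷ 3600 s/h = 0.0445278 kg/s
t_res = M / Q_s = 1.52 ÷ 0.0445278 = 34.136 s

value=34.14 s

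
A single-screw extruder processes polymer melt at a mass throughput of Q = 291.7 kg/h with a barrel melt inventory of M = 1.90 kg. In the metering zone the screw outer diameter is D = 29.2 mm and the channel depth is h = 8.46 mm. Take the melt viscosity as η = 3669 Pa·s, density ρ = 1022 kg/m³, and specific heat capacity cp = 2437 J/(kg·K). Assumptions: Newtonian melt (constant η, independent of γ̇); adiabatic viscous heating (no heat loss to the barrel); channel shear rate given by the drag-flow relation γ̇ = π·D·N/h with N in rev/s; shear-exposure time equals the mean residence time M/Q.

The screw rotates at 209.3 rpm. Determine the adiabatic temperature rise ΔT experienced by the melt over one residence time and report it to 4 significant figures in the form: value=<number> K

Convert throughput: Q = 291.7 kg/h = 291.7/3600 = 0.0810278 kg/s
Mean residence time: t_res = M/Q_s = 1.90 kg / 0.0810278 kg/s = 23.4487 s
Geometry in metres: D = 29.2 mm → 0.0292 m, h = 8.46 mm → 0.00846 m; screw speed N = 209.3 rpm = 3.48833 rev/s
Shear rate: γ̇ = πDN/h = π·0.0292·3.48833/0.00846 = 37.8251 s⁻¹
ΔT = η·γ̇²·t_res / (ρ·cp) = 3669 · (37.8251)² · 23.4487 / (1022 · 2437) = 49.4222 K

value=49.42 K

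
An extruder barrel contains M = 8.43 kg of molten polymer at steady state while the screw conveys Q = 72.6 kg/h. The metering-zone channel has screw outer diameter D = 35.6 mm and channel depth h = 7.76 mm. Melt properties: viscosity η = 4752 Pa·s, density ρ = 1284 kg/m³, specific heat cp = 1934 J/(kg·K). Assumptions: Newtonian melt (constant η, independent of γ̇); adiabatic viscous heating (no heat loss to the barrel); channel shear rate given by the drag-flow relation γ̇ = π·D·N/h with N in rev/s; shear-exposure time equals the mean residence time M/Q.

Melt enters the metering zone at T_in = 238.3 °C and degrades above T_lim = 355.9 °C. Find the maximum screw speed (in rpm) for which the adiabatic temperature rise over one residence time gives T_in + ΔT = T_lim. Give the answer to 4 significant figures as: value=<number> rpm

value=50.48 rpm

Convert throughput: Q = 72.6 kg/h = 72.6/3600 = 0.0201667 kg/s
Mean residence time: t_res = M/Q_s = 8.43 kg / 0.0201667 kg/s = 418.017 s
D = 35.6 mm = 0.0356 m;  h = 7.76 mm = 0.00776 m
ΔT_a = T_lim − T_in = 355.9 °C − 238.3 °C = 117.6 K
γ̇_max² = ΔT_a·ρ·cp / (η·t_res) = [117.6 × 1284 × 1934] / [4752 × 418.017] = 147.014 s⁻²
Take the square root: γ̇_max = √(147.014) = 12.1249 s⁻¹
Solve γ̇ = πDN/h for N: N_max = γ̇_max·h/(π·D) = 12.1249 × 0.00776 / (π × 0.0356) = 0.841281 rev/s = 50.4769 rpm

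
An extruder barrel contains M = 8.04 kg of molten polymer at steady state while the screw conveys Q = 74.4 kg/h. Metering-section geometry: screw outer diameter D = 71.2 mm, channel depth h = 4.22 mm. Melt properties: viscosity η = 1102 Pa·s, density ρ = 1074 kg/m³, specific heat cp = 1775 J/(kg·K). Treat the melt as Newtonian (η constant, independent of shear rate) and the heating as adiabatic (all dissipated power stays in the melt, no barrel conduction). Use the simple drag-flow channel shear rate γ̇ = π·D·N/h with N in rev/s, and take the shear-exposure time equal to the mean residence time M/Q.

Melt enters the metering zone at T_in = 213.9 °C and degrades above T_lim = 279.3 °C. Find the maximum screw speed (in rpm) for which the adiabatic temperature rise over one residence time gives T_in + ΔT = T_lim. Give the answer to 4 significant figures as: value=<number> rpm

value=19.30 rpm

Q_s = Q / 3600 = 74.4 / 3600 = 0.0206667 kg/s
Mean residence time: t_res = M/Q_s = 8.04 kg / 0.0206667 kg/s = 389.032 s
Convert to metres: D = 0.0712 m, h = 0.00422 m
ΔT_a = T_lim − T_in = 279.3 °C − 213.9 °C = 65.4 K
γ̇_max² = ΔT_a·ρ·cp / (η·t_res) = [65.4 × 1074 × 1775] / [1102 × 389.032] = 290.813 s⁻²
Take the square root: γ̇_max = √(290.813) = 17.0532 s⁻¹
N_max = γ̇_max·h / (π·D) = 17.0532 · 0.00422 / (π · 0.0712) = 0.321728 rev/s = 19.3037 rpm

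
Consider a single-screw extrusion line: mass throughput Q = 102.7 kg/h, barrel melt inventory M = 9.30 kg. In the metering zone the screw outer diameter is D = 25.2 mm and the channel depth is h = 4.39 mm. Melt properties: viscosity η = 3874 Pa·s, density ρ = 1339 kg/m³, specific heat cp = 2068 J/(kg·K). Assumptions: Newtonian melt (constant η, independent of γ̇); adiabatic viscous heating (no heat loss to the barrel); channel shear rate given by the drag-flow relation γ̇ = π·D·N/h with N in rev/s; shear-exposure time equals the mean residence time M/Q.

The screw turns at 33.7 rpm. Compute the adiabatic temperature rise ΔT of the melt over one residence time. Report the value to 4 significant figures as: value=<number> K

Throughput in SI: Q_s = 102.7 kg/h ÷ 3600 s/h = 0.0285278 kg/s
Mean residence time: t_res = M/Q_s = 9.30 kg / 0.0285278 kg/s = 325.998 s
Convert to SI: D = 0.0252 m, h = 0.00439 m, N = 33.7/60 = 0.561667 rev/s
γ̇ = π D N / h = (π)(0.0252)(0.561667) / 0.00439 = 10.129 s⁻¹
ΔT = η·γ̇²·t_res/(ρ·cp) = [3874 × 10.129² × 325.998] / [1339 × 2068] = 46.7921 K

value=46.79 K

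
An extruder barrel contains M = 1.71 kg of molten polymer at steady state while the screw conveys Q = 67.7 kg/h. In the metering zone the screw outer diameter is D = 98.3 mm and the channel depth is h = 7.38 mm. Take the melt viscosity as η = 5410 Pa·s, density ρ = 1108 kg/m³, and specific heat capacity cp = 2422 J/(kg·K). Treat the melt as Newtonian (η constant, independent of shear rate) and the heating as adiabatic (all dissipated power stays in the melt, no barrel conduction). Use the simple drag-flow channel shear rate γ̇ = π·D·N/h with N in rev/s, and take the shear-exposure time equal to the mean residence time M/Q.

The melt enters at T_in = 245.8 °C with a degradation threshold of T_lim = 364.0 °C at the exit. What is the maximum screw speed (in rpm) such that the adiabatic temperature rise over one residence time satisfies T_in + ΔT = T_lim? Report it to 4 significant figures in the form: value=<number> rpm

value=36.41 rpm

Q_s = Q / 3600 = 67.7 / 3600 = 0.0188056 kg/s
t_res = M / Q_s = 1.71 ÷ 0.0188056 = 90.9306 s
Geometry in SI: D = 98.3 mm → 0.0983 m, h = 7.38 mm → 0.00738 m
ΔT_a = T_lim − T_in = 364.0 °C − 245.8 °C = 118.2 K
γ̇_max² = ΔT_a·ρ·cp / (η·t_res) = [118.2 × 1108 × 2422] / [5410 × 90.9306] = 644.799 s⁻²
γ̇_max = √644.799 = 25.3929 s⁻¹
Solve γ̇ = πDN/h for N: N_max = γ̇_max·h/(π·D) = 25.3929 × 0.00738 / (π × 0.0983) = 0.606827 rev/s = 36.4096 rpm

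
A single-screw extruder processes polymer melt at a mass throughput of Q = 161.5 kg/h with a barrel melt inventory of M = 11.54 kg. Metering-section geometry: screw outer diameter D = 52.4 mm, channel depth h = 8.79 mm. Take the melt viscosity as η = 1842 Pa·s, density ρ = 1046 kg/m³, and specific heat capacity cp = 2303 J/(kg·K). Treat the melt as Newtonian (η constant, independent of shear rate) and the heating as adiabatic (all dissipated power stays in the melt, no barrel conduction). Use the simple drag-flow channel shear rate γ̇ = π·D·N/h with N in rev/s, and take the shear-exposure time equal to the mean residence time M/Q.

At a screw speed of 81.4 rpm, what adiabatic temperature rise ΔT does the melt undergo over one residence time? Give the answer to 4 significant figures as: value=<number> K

value=127.0 K

Convert throughput: Q = 161.5 kg/h = 161.5/3600 = 0.0448611 kg/s
t_res = M / Q_s = 11.54 ÷ 0.0448611 = 257.238 s
D = 52.4 mm = 0.0524 m;  h = 8.79 mm = 0.00879 m;  N = 81.4 rpm / 60 = 1.35667 rev/s
γ̇ = π·D·N / h = π · 0.0524 · 1.35667 / 0.00879 = 25.4077 s⁻¹
ΔT = η·γ̇²·t_res/(ρ·cp) = [1842 × 25.4077² × 257.238] / [1046 × 2303] = 126.979 K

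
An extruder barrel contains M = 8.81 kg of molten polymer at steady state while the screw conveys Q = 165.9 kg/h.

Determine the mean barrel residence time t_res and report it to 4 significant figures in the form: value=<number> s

Q_s = Q / 3600 = 165.9 / 3600 = 0.0460833 kg/s
t_res = M / Q_s = 8.81 ÷ 0.0460833 = 191.175 s

value=191.2 s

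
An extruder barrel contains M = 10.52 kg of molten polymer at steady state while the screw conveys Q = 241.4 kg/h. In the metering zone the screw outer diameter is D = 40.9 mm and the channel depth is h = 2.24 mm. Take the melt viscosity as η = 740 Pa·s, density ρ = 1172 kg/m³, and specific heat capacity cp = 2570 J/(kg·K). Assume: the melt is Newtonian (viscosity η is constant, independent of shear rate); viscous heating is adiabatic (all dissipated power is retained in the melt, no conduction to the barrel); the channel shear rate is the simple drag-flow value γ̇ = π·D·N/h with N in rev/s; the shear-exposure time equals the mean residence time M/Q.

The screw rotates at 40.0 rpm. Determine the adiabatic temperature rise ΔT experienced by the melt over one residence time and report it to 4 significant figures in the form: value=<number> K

Convert throughput: Q = 241.4 kg/h = 241.4/3600 = 0.0670556 kg/s
t_res = M / Q_s = 10.52 / 0.0670556 = 156.885 s
D = 40.9 mm = 0.0409 m;  h = 2.24 mm = 0.00224 m;  N = 40.0 rpm / 60 = 0.666667 rev/s
Shear rate: γ̇ = πDN/h = π·0.0409·0.666667/0.00224 = 38.2414 s⁻¹
Adiabatic rise: ΔT = η γ̇² t_res / (ρ cp) = 740·(38.2414)²·156.885 / (1172·2570) = 56.3663 K

value=56.37 K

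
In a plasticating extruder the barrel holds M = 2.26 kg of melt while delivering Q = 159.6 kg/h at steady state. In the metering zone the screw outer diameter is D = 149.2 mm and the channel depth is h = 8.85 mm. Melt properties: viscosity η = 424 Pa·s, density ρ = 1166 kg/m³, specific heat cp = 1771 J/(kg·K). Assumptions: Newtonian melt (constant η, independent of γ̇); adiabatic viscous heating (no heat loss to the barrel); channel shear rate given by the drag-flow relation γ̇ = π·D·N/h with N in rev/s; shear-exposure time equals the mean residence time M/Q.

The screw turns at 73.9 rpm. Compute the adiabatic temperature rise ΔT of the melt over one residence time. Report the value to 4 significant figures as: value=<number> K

Throughput in SI: Q_s = 159.6 kg/h ÷ 3600 s/h = 0.0443333 kg/s
Mean residence time: t_res = M/Q_s = 2.26 kg / 0.0443333 kg/s = 50.9774 s
Convert to SI: D = 0.1492 m, h = 0.00885 m, N = 73.9/60 = 1.23167 rev/s
γ̇ = π·D·N / h = π · 0.1492 · 1.23167 / 0.00885 = 65.2332 s⁻¹
Adiabatic rise: ΔT = η γ̇² t_res / (ρ cp) = 424·(65.2332)²·50.9774 / (1166·1771) = 44.5414 K

value=44.54 K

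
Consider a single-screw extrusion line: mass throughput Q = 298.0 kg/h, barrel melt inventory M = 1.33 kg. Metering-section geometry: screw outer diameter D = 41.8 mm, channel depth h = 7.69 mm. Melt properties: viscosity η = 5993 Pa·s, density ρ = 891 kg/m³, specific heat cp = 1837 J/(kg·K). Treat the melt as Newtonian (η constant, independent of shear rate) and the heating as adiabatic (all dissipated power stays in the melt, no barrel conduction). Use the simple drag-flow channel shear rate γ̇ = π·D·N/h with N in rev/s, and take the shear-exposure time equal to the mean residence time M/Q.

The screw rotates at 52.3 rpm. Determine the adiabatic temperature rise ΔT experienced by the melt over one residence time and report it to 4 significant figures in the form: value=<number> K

Q_s = Q / 3600 = 298.0 / 3600 = 0.0827778 kg/s
t_res = M / Q_s = 1.33 / 0.0827778 = 16.0671 s
D = 41.8 mm = 0.0418 m;  h = 7.69 mm = 0.00769 m;  N = 52.3 rpm / 60 = 0.871667 rev/s
Shear rate: γ̇ = πDN/h = π·0.0418·0.871667/0.00769 = 14.885 s⁻¹
ΔT = η·γ̇²·t_res / (ρ·cp) = 5993 · (14.885)² · 16.0671 / (891 · 1837) = 13.0345 K

value=13.03 K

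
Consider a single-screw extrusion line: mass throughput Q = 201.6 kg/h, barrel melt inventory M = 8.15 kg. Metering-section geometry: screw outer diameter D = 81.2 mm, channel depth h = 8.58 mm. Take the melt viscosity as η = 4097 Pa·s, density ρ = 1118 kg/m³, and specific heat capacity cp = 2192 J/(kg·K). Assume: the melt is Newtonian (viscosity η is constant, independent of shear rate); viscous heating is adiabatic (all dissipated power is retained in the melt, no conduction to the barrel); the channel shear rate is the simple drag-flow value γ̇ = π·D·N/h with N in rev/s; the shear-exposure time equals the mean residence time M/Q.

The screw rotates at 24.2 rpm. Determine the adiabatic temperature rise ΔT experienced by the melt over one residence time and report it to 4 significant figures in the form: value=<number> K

value=34.99 K

Q_s = Q / 3600 = 201.6 / 3600 = 0.056 kg/s
t_res = M / Q_s = 8.15 ÷ 0.056 = 145.536 s
D = 81.2 mm = 0.0812 m;  h = 8.58 mm = 0.00858 m;  N = 24.2 rpm / 60 = 0.403333 rev/s
γ̇ = π D N / h = (π)(0.0812)(0.403333) / 0.00858 = 11.9918 s⁻¹
ΔT = η·γ̇²·t_res / (ρ·cp) = 4097 · (11.9918)² · 145.536 / (1118 · 2192) = 34.988 K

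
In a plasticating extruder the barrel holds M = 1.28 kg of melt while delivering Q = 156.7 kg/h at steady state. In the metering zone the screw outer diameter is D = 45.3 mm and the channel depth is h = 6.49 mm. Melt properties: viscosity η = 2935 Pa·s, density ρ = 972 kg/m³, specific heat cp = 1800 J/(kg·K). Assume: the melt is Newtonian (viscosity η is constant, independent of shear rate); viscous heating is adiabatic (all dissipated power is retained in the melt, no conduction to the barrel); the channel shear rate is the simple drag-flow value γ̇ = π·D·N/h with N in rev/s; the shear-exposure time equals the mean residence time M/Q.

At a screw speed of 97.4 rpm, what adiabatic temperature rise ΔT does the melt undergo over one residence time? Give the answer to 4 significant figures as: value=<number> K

value=62.51 K

Q_s = Q / 3600 = 156.7 / 3600 = 0.0435278 kg/s
t_res = M / Q_s = 1.28 ÷ 0.0435278 = 29.4065 s
D = 45.3 mm = 0.0453 m;  h = 6.49 mm = 0.00649 m;  N = 97.4 rpm / 60 = 1.62333 rev/s
γ̇ = π·D·N / h = π · 0.0453 · 1.62333 / 0.00649 = 35.5968 s⁻¹
ΔT = η·γ̇²·t_res/(ρ·cp) = [2935 × 35.5968² × 29.4065] / [972 × 1800] = 62.5079 K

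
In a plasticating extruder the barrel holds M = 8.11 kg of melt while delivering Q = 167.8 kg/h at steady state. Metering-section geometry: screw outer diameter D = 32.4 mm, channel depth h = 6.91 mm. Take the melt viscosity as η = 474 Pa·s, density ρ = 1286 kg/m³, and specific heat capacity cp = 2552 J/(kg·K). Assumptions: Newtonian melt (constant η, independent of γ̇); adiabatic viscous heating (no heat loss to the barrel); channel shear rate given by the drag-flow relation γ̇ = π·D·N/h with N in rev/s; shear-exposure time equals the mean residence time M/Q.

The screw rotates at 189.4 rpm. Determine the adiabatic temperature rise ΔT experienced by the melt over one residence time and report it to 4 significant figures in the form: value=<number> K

value=54.33 K

Throughput in SI: Q_s = 167.8 kg/h ÷ 3600 s/h = 0.0466111 kg/s
Mean residence time: t_res = M/Q_s = 8.11 kg / 0.0466111 kg/s = 173.993 s
D = 32.4 mm = 0.0324 m;  h = 6.91 mm = 0.00691 m;  N = 189.4 rpm / 60 = 3.15667 rev/s
γ̇ = π·D·N / h = π · 0.0324 · 3.15667 / 0.00691 = 46.4992 s⁻¹
Adiabatic rise: ΔT = η γ̇² t_res / (ρ cp) = 474·(46.4992)²·173.993 / (1286·2552) = 54.3349 K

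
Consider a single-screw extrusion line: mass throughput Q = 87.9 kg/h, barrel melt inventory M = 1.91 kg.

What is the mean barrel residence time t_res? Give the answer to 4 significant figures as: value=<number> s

value=78.23 s

Throughput in SI: Q_s = 87.9 kg/h ÷ 3600 s/h = 0.0244167 kg/s
t_res = M / Q_s = 1.91 / 0.0244167 = 78.2253 s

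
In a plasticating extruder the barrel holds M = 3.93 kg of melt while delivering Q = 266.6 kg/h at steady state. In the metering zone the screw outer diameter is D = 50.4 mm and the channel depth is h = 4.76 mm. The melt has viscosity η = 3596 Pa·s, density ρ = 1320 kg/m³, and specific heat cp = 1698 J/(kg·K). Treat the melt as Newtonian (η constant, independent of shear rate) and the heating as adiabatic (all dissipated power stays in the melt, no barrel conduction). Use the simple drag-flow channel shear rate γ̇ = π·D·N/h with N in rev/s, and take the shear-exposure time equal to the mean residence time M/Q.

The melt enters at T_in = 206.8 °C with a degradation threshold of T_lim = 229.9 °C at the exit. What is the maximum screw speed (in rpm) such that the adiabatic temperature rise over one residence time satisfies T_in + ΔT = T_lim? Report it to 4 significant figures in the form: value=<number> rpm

value=29.71 rpm

Throughput in SI: Q_s = 266.6 kg/h ÷ 3600 s/h = 0.0740556 kg/s
Mean residence time: t_res = M/Q_s = 3.93 kg / 0.0740556 kg/s = 53.0683 s
D = 50.4 mm = 0.0504 m;  h = 4.76 mm = 0.00476 m
Allowable rise: ΔT_a = T_lim − T_in = 229.9 − 206.8 = 23.1 K
Invert ΔT = ηγ̇²t_res/(ρcp) for γ̇: γ̇_max² = ΔT_a ρ cp / (η t_res) = 23.1·1320·1698 / (3596·53.0683) = 271.312 s⁻²
γ̇_max = sqrt(271.312) = 16.4716 s⁻¹
N_max = γ̇_max h / (πD) = 16.4716·0.00476/(π·0.0504) = 0.495178 rev/s → ×60 = 29.7107 rpm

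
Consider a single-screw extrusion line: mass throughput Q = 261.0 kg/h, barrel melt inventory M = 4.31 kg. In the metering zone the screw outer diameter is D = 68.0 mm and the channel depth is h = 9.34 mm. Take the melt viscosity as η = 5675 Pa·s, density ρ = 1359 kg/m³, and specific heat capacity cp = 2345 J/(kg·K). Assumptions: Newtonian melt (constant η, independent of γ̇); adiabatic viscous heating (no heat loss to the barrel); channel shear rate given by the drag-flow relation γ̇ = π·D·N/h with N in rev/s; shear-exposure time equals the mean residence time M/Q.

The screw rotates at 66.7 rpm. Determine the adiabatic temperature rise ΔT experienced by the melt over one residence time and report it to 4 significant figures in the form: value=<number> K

value=68.44 K

Q_s = Q / 3600 = 261.0 / 3600 = 0.0725 kg/s
t_res = M / Q_s = 4.31 / 0.0725 = 59.4483 s
Convert to SI: D = 0.068 m, h = 0.00934 m, N = 66.7/60 = 1.11167 rev/s
γ̇ = π·D·N / h = π · 0.068 · 1.11167 / 0.00934 = 25.4265 s⁻¹
ΔT = η·γ̇²·t_res/(ρ·cp) = [5675 × 25.4265² × 59.4483] / [1359 × 2345] = 68.4409 K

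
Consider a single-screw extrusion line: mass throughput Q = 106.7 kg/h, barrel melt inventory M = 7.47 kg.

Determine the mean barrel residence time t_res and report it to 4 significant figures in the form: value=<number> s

Convert throughput: Q = 106.7 kg/h = 106.7/3600 = 0.0296389 kg/s
t_res = M / Q_s = 7.47 / 0.0296389 = 252.034 s

value=252.0 s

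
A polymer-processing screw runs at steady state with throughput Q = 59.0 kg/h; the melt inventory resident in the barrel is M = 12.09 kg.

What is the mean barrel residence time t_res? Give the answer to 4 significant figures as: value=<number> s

Convert throughput: Q = 59.0 kg/h = 59.0/3600 = 0.0163889 kg/s
t_res = M / Q_s = 12.09 ÷ 0.0163889 = 737.695 s

value=737.7 s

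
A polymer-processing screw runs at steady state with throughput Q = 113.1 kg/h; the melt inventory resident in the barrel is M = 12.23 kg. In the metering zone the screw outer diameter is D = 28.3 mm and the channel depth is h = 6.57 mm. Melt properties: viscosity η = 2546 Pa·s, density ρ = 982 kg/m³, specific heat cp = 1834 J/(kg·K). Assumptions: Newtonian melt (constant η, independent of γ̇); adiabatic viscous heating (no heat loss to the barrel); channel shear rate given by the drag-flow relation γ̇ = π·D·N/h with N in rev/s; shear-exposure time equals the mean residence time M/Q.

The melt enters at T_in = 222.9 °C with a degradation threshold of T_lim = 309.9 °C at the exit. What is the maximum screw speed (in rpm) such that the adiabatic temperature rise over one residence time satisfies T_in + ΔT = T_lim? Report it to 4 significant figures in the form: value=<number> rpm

value=55.75 rpm

Q_s = Q / 3600 = 113.1 / 3600 = 0.0314167 kg/s
t_res = M / Q_s = 12.23 ÷ 0.0314167 = 389.284 s
Geometry in SI: D = 28.3 mm → 0.0283 m, h = 6.57 mm → 0.00657 m
ΔT_a = T_lim − T_in = 309.9 − 222.9 = 87 K
γ̇_max² = ΔT_a·ρ·cp/(η·t_res) = 87·982·1834/(2546·389.284) = 158.09 s⁻²
γ̇_max = √158.09 = 12.5734 s⁻¹
N_max = γ̇_max h / (πD) = 12.5734·0.00657/(π·0.0283) = 0.929141 rev/s → ×60 = 55.7485 rpm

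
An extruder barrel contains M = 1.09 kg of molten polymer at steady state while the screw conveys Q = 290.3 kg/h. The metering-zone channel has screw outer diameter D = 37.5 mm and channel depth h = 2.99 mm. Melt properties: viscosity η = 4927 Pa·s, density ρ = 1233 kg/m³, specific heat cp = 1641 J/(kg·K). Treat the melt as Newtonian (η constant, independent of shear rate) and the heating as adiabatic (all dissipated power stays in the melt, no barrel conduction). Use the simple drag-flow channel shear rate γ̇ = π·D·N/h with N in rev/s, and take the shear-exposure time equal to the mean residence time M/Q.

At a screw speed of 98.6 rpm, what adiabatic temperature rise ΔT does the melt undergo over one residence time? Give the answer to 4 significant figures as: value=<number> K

Convert throughput: Q = 290.3 kg/h = 290.3/3600 = 0.0806389 kg/s
t_res = M / Q_s = 1.09 / 0.0806389 = 13.5171 s
Geometry in metres: D = 37.5 mm → 0.0375 m, h = 2.99 mm → 0.00299 m; screw speed N = 98.6 rpm = 1.64333 rev/s
γ̇ = π·D·N / h = π · 0.0375 · 1.64333 / 0.00299 = 64.7494 s⁻¹
Adiabatic rise: ΔT = η γ̇² t_res / (ρ cp) = 4927·(64.7494)²·13.5171 / (1233·1641) = 137.995 K

value=138.0 K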